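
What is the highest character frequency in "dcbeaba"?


Input: dcbeaba
Character counts:
  'a': 2
  'b': 2
  'c': 1
  'd': 1
  'e': 1
Maximum frequency: 2

2


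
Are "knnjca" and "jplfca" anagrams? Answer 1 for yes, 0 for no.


Strings: "knnjca", "jplfca"
Sorted first:  acjknn
Sorted second: acfjlp
Differ at position 2: 'j' vs 'f' => not anagrams

0


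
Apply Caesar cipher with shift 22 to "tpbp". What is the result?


Caesar cipher: shift "tpbp" by 22
  't' (pos 19) + 22 = pos 15 = 'p'
  'p' (pos 15) + 22 = pos 11 = 'l'
  'b' (pos 1) + 22 = pos 23 = 'x'
  'p' (pos 15) + 22 = pos 11 = 'l'
Result: plxl

plxl


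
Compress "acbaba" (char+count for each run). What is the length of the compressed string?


Input: acbaba
Runs:
  'a' x 1 => "a1"
  'c' x 1 => "c1"
  'b' x 1 => "b1"
  'a' x 1 => "a1"
  'b' x 1 => "b1"
  'a' x 1 => "a1"
Compressed: "a1c1b1a1b1a1"
Compressed length: 12

12


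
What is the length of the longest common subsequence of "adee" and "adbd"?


LCS of "adee" and "adbd"
DP table:
           a    d    b    d
      0    0    0    0    0
  a   0    1    1    1    1
  d   0    1    2    2    2
  e   0    1    2    2    2
  e   0    1    2    2    2
LCS length = dp[4][4] = 2

2


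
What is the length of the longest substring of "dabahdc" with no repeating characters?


Input: "dabahdc"
Sliding window (track last position of each char):
  Position 0 ('d'): window [0,0] length 1 -- new best
  Position 1 ('a'): window [0,1] length 2 -- new best
  Position 2 ('b'): window [0,2] length 3 -- new best
  Position 3 ('a'): repeat (last at 1), move window start to 2
  Position 3 ('a'): window [2,3] length 2
  Position 4 ('h'): window [2,4] length 3
  Position 5 ('d'): window [2,5] length 4 -- new best
  Position 6 ('c'): window [2,6] length 5 -- new best
Longest substring with no repeats: "bahdc" with length 5

5


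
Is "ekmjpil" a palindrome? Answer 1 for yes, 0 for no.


Input: ekmjpil
Reversed: lipjmke
  Compare pos 0 ('e') with pos 6 ('l'): MISMATCH
  Compare pos 1 ('k') with pos 5 ('i'): MISMATCH
  Compare pos 2 ('m') with pos 4 ('p'): MISMATCH
Result: not a palindrome

0


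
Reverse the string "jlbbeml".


Input: jlbbeml
Reading characters right to left:
  Position 6: 'l'
  Position 5: 'm'
  Position 4: 'e'
  Position 3: 'b'
  Position 2: 'b'
  Position 1: 'l'
  Position 0: 'j'
Reversed: lmebblj

lmebblj


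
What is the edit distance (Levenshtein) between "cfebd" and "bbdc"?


Computing edit distance: "cfebd" -> "bbdc"
DP table:
           b    b    d    c
      0    1    2    3    4
  c   1    1    2    3    3
  f   2    2    2    3    4
  e   3    3    3    3    4
  b   4    3    3    4    4
  d   5    4    4    3    4
Edit distance = dp[5][4] = 4

4


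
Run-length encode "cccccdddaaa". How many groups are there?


Input: cccccdddaaa
Scanning for consecutive runs:
  Group 1: 'c' x 5 (positions 0-4)
  Group 2: 'd' x 3 (positions 5-7)
  Group 3: 'a' x 3 (positions 8-10)
Total groups: 3

3


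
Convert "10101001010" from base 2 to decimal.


Input: "10101001010" in base 2
Positional expansion:
  Digit '1' (value 1) x 2^10 = 1024
  Digit '0' (value 0) x 2^9 = 0
  Digit '1' (value 1) x 2^8 = 256
  Digit '0' (value 0) x 2^7 = 0
  Digit '1' (value 1) x 2^6 = 64
  Digit '0' (value 0) x 2^5 = 0
  Digit '0' (value 0) x 2^4 = 0
  Digit '1' (value 1) x 2^3 = 8
  Digit '0' (value 0) x 2^2 = 0
  Digit '1' (value 1) x 2^1 = 2
  Digit '0' (value 0) x 2^0 = 0
Sum = 1354

1354


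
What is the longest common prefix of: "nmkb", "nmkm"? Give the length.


Words: nmkb, nmkm
  Position 0: all 'n' => match
  Position 1: all 'm' => match
  Position 2: all 'k' => match
  Position 3: ('b', 'm') => mismatch, stop
LCP = "nmk" (length 3)

3


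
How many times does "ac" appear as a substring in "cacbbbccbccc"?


Searching for "ac" in "cacbbbccbccc"
Scanning each position:
  Position 0: "ca" => no
  Position 1: "ac" => MATCH
  Position 2: "cb" => no
  Position 3: "bb" => no
  Position 4: "bb" => no
  Position 5: "bc" => no
  Position 6: "cc" => no
  Position 7: "cb" => no
  Position 8: "bc" => no
  Position 9: "cc" => no
  Position 10: "cc" => no
Total occurrences: 1

1


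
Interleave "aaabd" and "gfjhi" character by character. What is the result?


Interleaving "aaabd" and "gfjhi":
  Position 0: 'a' from first, 'g' from second => "ag"
  Position 1: 'a' from first, 'f' from second => "af"
  Position 2: 'a' from first, 'j' from second => "aj"
  Position 3: 'b' from first, 'h' from second => "bh"
  Position 4: 'd' from first, 'i' from second => "di"
Result: agafajbhdi

agafajbhdi


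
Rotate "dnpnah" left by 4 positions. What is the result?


Input: "dnpnah", rotate left by 4
First 4 characters: "dnpn"
Remaining characters: "ah"
Concatenate remaining + first: "ah" + "dnpn" = "ahdnpn"

ahdnpn


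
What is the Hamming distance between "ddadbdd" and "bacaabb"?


Comparing "ddadbdd" and "bacaabb" position by position:
  Position 0: 'd' vs 'b' => differ
  Position 1: 'd' vs 'a' => differ
  Position 2: 'a' vs 'c' => differ
  Position 3: 'd' vs 'a' => differ
  Position 4: 'b' vs 'a' => differ
  Position 5: 'd' vs 'b' => differ
  Position 6: 'd' vs 'b' => differ
Total differences (Hamming distance): 7

7


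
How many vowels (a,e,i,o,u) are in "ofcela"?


Input: ofcela
Checking each character:
  'o' at position 0: vowel (running total: 1)
  'f' at position 1: consonant
  'c' at position 2: consonant
  'e' at position 3: vowel (running total: 2)
  'l' at position 4: consonant
  'a' at position 5: vowel (running total: 3)
Total vowels: 3

3


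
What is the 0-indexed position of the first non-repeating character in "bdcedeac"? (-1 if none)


Input: bdcedeac
Character frequencies:
  'a': 1
  'b': 1
  'c': 2
  'd': 2
  'e': 2
Scanning left to right for freq == 1:
  Position 0 ('b'): unique! => answer = 0

0


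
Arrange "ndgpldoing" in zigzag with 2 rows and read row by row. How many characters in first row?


Zigzag "ndgpldoing" into 2 rows:
Placing characters:
  'n' => row 0
  'd' => row 1
  'g' => row 0
  'p' => row 1
  'l' => row 0
  'd' => row 1
  'o' => row 0
  'i' => row 1
  'n' => row 0
  'g' => row 1
Rows:
  Row 0: "nglon"
  Row 1: "dpdig"
First row length: 5

5


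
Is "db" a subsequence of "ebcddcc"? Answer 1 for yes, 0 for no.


Check if "db" is a subsequence of "ebcddcc"
Greedy scan:
  Position 0 ('e'): no match needed
  Position 1 ('b'): no match needed
  Position 2 ('c'): no match needed
  Position 3 ('d'): matches sub[0] = 'd'
  Position 4 ('d'): no match needed
  Position 5 ('c'): no match needed
  Position 6 ('c'): no match needed
Only matched 1/2 characters => not a subsequence

0


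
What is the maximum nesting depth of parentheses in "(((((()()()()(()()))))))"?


Input: "(((((()()()()(()()))))))"
Tracking depth:
  Position 0 '(': depth becomes 1
  Position 1 '(': depth becomes 2
  Position 2 '(': depth becomes 3
  Position 3 '(': depth becomes 4
  Position 4 '(': depth becomes 5
  Position 5 '(': depth becomes 6
  Position 6 ')': depth becomes 5
  Position 7 '(': depth becomes 6
  Position 8 ')': depth becomes 5
  Position 9 '(': depth becomes 6
  Position 10 ')': depth becomes 5
  Position 11 '(': depth becomes 6
  Position 12 ')': depth becomes 5
  Position 13 '(': depth becomes 6
  Position 14 '(': depth becomes 7
  Position 15 ')': depth becomes 6
  Position 16 '(': depth becomes 7
  Position 17 ')': depth becomes 6
  Position 18 ')': depth becomes 5
  Position 19 ')': depth becomes 4
  Position 20 ')': depth becomes 3
  Position 21 ')': depth becomes 2
  Position 22 ')': depth becomes 1
  Position 23 ')': depth becomes 0
Maximum depth reached: 7

7


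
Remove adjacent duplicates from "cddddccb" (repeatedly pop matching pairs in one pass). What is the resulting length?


Input: cddddccb
Stack-based adjacent duplicate removal:
  Read 'c': push. Stack: c
  Read 'd': push. Stack: cd
  Read 'd': matches stack top 'd' => pop. Stack: c
  Read 'd': push. Stack: cd
  Read 'd': matches stack top 'd' => pop. Stack: c
  Read 'c': matches stack top 'c' => pop. Stack: (empty)
  Read 'c': push. Stack: c
  Read 'b': push. Stack: cb
Final stack: "cb" (length 2)

2


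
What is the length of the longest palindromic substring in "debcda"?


Input: "debcda"
Checking substrings for palindromes:
  No multi-char palindromic substrings found
Longest palindromic substring: "d" with length 1

1


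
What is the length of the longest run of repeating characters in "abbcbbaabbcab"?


Input: "abbcbbaabbcab"
Scanning for longest run:
  Position 1 ('b'): new char, reset run to 1
  Position 2 ('b'): continues run of 'b', length=2
  Position 3 ('c'): new char, reset run to 1
  Position 4 ('b'): new char, reset run to 1
  Position 5 ('b'): continues run of 'b', length=2
  Position 6 ('a'): new char, reset run to 1
  Position 7 ('a'): continues run of 'a', length=2
  Position 8 ('b'): new char, reset run to 1
  Position 9 ('b'): continues run of 'b', length=2
  Position 10 ('c'): new char, reset run to 1
  Position 11 ('a'): new char, reset run to 1
  Position 12 ('b'): new char, reset run to 1
Longest run: 'b' with length 2

2


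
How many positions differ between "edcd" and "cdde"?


Comparing "edcd" and "cdde" position by position:
  Position 0: 'e' vs 'c' => DIFFER
  Position 1: 'd' vs 'd' => same
  Position 2: 'c' vs 'd' => DIFFER
  Position 3: 'd' vs 'e' => DIFFER
Positions that differ: 3

3


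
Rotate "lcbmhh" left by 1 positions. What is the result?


Input: "lcbmhh", rotate left by 1
First 1 characters: "l"
Remaining characters: "cbmhh"
Concatenate remaining + first: "cbmhh" + "l" = "cbmhhl"

cbmhhl


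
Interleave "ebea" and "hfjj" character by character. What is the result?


Interleaving "ebea" and "hfjj":
  Position 0: 'e' from first, 'h' from second => "eh"
  Position 1: 'b' from first, 'f' from second => "bf"
  Position 2: 'e' from first, 'j' from second => "ej"
  Position 3: 'a' from first, 'j' from second => "aj"
Result: ehbfejaj

ehbfejaj


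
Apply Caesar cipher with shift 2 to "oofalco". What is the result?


Caesar cipher: shift "oofalco" by 2
  'o' (pos 14) + 2 = pos 16 = 'q'
  'o' (pos 14) + 2 = pos 16 = 'q'
  'f' (pos 5) + 2 = pos 7 = 'h'
  'a' (pos 0) + 2 = pos 2 = 'c'
  'l' (pos 11) + 2 = pos 13 = 'n'
  'c' (pos 2) + 2 = pos 4 = 'e'
  'o' (pos 14) + 2 = pos 16 = 'q'
Result: qqhcneq

qqhcneq


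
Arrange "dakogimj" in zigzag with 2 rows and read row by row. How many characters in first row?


Zigzag "dakogimj" into 2 rows:
Placing characters:
  'd' => row 0
  'a' => row 1
  'k' => row 0
  'o' => row 1
  'g' => row 0
  'i' => row 1
  'm' => row 0
  'j' => row 1
Rows:
  Row 0: "dkgm"
  Row 1: "aoij"
First row length: 4

4


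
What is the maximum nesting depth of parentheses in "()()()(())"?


Input: "()()()(())"
Tracking depth:
  Position 0 '(': depth becomes 1
  Position 1 ')': depth becomes 0
  Position 2 '(': depth becomes 1
  Position 3 ')': depth becomes 0
  Position 4 '(': depth becomes 1
  Position 5 ')': depth becomes 0
  Position 6 '(': depth becomes 1
  Position 7 '(': depth becomes 2
  Position 8 ')': depth becomes 1
  Position 9 ')': depth becomes 0
Maximum depth reached: 2

2


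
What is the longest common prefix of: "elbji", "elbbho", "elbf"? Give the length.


Words: elbji, elbbho, elbf
  Position 0: all 'e' => match
  Position 1: all 'l' => match
  Position 2: all 'b' => match
  Position 3: ('j', 'b', 'f') => mismatch, stop
LCP = "elb" (length 3)

3


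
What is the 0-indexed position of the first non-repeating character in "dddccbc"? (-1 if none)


Input: dddccbc
Character frequencies:
  'b': 1
  'c': 3
  'd': 3
Scanning left to right for freq == 1:
  Position 0 ('d'): freq=3, skip
  Position 1 ('d'): freq=3, skip
  Position 2 ('d'): freq=3, skip
  Position 3 ('c'): freq=3, skip
  Position 4 ('c'): freq=3, skip
  Position 5 ('b'): unique! => answer = 5

5


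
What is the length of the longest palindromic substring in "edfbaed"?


Input: "edfbaed"
Checking substrings for palindromes:
  No multi-char palindromic substrings found
Longest palindromic substring: "e" with length 1

1


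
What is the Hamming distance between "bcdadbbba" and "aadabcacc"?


Comparing "bcdadbbba" and "aadabcacc" position by position:
  Position 0: 'b' vs 'a' => differ
  Position 1: 'c' vs 'a' => differ
  Position 2: 'd' vs 'd' => same
  Position 3: 'a' vs 'a' => same
  Position 4: 'd' vs 'b' => differ
  Position 5: 'b' vs 'c' => differ
  Position 6: 'b' vs 'a' => differ
  Position 7: 'b' vs 'c' => differ
  Position 8: 'a' vs 'c' => differ
Total differences (Hamming distance): 7

7


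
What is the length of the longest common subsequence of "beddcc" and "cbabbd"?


LCS of "beddcc" and "cbabbd"
DP table:
           c    b    a    b    b    d
      0    0    0    0    0    0    0
  b   0    0    1    1    1    1    1
  e   0    0    1    1    1    1    1
  d   0    0    1    1    1    1    2
  d   0    0    1    1    1    1    2
  c   0    1    1    1    1    1    2
  c   0    1    1    1    1    1    2
LCS length = dp[6][6] = 2

2


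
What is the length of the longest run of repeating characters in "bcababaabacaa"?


Input: "bcababaabacaa"
Scanning for longest run:
  Position 1 ('c'): new char, reset run to 1
  Position 2 ('a'): new char, reset run to 1
  Position 3 ('b'): new char, reset run to 1
  Position 4 ('a'): new char, reset run to 1
  Position 5 ('b'): new char, reset run to 1
  Position 6 ('a'): new char, reset run to 1
  Position 7 ('a'): continues run of 'a', length=2
  Position 8 ('b'): new char, reset run to 1
  Position 9 ('a'): new char, reset run to 1
  Position 10 ('c'): new char, reset run to 1
  Position 11 ('a'): new char, reset run to 1
  Position 12 ('a'): continues run of 'a', length=2
Longest run: 'a' with length 2

2


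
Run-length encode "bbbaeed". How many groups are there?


Input: bbbaeed
Scanning for consecutive runs:
  Group 1: 'b' x 3 (positions 0-2)
  Group 2: 'a' x 1 (positions 3-3)
  Group 3: 'e' x 2 (positions 4-5)
  Group 4: 'd' x 1 (positions 6-6)
Total groups: 4

4


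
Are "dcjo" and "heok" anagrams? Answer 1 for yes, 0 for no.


Strings: "dcjo", "heok"
Sorted first:  cdjo
Sorted second: ehko
Differ at position 0: 'c' vs 'e' => not anagrams

0


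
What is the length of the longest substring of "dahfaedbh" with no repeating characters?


Input: "dahfaedbh"
Sliding window (track last position of each char):
  Position 0 ('d'): window [0,0] length 1 -- new best
  Position 1 ('a'): window [0,1] length 2 -- new best
  Position 2 ('h'): window [0,2] length 3 -- new best
  Position 3 ('f'): window [0,3] length 4 -- new best
  Position 4 ('a'): repeat (last at 1), move window start to 2
  Position 4 ('a'): window [2,4] length 3
  Position 5 ('e'): window [2,5] length 4
  Position 6 ('d'): window [2,6] length 5 -- new best
  Position 7 ('b'): window [2,7] length 6 -- new best
  Position 8 ('h'): repeat (last at 2), move window start to 3
  Position 8 ('h'): window [3,8] length 6
Longest substring with no repeats: "hfaedb" with length 6

6


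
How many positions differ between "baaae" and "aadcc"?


Comparing "baaae" and "aadcc" position by position:
  Position 0: 'b' vs 'a' => DIFFER
  Position 1: 'a' vs 'a' => same
  Position 2: 'a' vs 'd' => DIFFER
  Position 3: 'a' vs 'c' => DIFFER
  Position 4: 'e' vs 'c' => DIFFER
Positions that differ: 4

4


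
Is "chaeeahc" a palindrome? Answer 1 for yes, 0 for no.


Input: chaeeahc
Reversed: chaeeahc
  Compare pos 0 ('c') with pos 7 ('c'): match
  Compare pos 1 ('h') with pos 6 ('h'): match
  Compare pos 2 ('a') with pos 5 ('a'): match
  Compare pos 3 ('e') with pos 4 ('e'): match
Result: palindrome

1


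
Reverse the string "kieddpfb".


Input: kieddpfb
Reading characters right to left:
  Position 7: 'b'
  Position 6: 'f'
  Position 5: 'p'
  Position 4: 'd'
  Position 3: 'd'
  Position 2: 'e'
  Position 1: 'i'
  Position 0: 'k'
Reversed: bfpddeik

bfpddeik


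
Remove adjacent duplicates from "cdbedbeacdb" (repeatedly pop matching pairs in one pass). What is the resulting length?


Input: cdbedbeacdb
Stack-based adjacent duplicate removal:
  Read 'c': push. Stack: c
  Read 'd': push. Stack: cd
  Read 'b': push. Stack: cdb
  Read 'e': push. Stack: cdbe
  Read 'd': push. Stack: cdbed
  Read 'b': push. Stack: cdbedb
  Read 'e': push. Stack: cdbedbe
  Read 'a': push. Stack: cdbedbea
  Read 'c': push. Stack: cdbedbeac
  Read 'd': push. Stack: cdbedbeacd
  Read 'b': push. Stack: cdbedbeacdb
Final stack: "cdbedbeacdb" (length 11)

11


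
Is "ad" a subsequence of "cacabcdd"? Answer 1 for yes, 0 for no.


Check if "ad" is a subsequence of "cacabcdd"
Greedy scan:
  Position 0 ('c'): no match needed
  Position 1 ('a'): matches sub[0] = 'a'
  Position 2 ('c'): no match needed
  Position 3 ('a'): no match needed
  Position 4 ('b'): no match needed
  Position 5 ('c'): no match needed
  Position 6 ('d'): matches sub[1] = 'd'
  Position 7 ('d'): no match needed
All 2 characters matched => is a subsequence

1


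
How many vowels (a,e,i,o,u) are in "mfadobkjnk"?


Input: mfadobkjnk
Checking each character:
  'm' at position 0: consonant
  'f' at position 1: consonant
  'a' at position 2: vowel (running total: 1)
  'd' at position 3: consonant
  'o' at position 4: vowel (running total: 2)
  'b' at position 5: consonant
  'k' at position 6: consonant
  'j' at position 7: consonant
  'n' at position 8: consonant
  'k' at position 9: consonant
Total vowels: 2

2


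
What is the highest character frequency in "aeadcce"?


Input: aeadcce
Character counts:
  'a': 2
  'c': 2
  'd': 1
  'e': 2
Maximum frequency: 2

2


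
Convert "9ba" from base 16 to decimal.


Input: "9ba" in base 16
Positional expansion:
  Digit '9' (value 9) x 16^2 = 2304
  Digit 'b' (value 11) x 16^1 = 176
  Digit 'a' (value 10) x 16^0 = 10
Sum = 2490

2490


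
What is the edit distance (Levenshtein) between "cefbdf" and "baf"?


Computing edit distance: "cefbdf" -> "baf"
DP table:
           b    a    f
      0    1    2    3
  c   1    1    2    3
  e   2    2    2    3
  f   3    3    3    2
  b   4    3    4    3
  d   5    4    4    4
  f   6    5    5    4
Edit distance = dp[6][3] = 4

4


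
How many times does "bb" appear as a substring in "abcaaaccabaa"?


Searching for "bb" in "abcaaaccabaa"
Scanning each position:
  Position 0: "ab" => no
  Position 1: "bc" => no
  Position 2: "ca" => no
  Position 3: "aa" => no
  Position 4: "aa" => no
  Position 5: "ac" => no
  Position 6: "cc" => no
  Position 7: "ca" => no
  Position 8: "ab" => no
  Position 9: "ba" => no
  Position 10: "aa" => no
Total occurrences: 0

0


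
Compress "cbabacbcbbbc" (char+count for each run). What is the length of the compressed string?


Input: cbabacbcbbbc
Runs:
  'c' x 1 => "c1"
  'b' x 1 => "b1"
  'a' x 1 => "a1"
  'b' x 1 => "b1"
  'a' x 1 => "a1"
  'c' x 1 => "c1"
  'b' x 1 => "b1"
  'c' x 1 => "c1"
  'b' x 3 => "b3"
  'c' x 1 => "c1"
Compressed: "c1b1a1b1a1c1b1c1b3c1"
Compressed length: 20

20


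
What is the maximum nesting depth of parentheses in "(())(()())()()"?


Input: "(())(()())()()"
Tracking depth:
  Position 0 '(': depth becomes 1
  Position 1 '(': depth becomes 2
  Position 2 ')': depth becomes 1
  Position 3 ')': depth becomes 0
  Position 4 '(': depth becomes 1
  Position 5 '(': depth becomes 2
  Position 6 ')': depth becomes 1
  Position 7 '(': depth becomes 2
  Position 8 ')': depth becomes 1
  Position 9 ')': depth becomes 0
  Position 10 '(': depth becomes 1
  Position 11 ')': depth becomes 0
  Position 12 '(': depth becomes 1
  Position 13 ')': depth becomes 0
Maximum depth reached: 2

2


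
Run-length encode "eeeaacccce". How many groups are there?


Input: eeeaacccce
Scanning for consecutive runs:
  Group 1: 'e' x 3 (positions 0-2)
  Group 2: 'a' x 2 (positions 3-4)
  Group 3: 'c' x 4 (positions 5-8)
  Group 4: 'e' x 1 (positions 9-9)
Total groups: 4

4


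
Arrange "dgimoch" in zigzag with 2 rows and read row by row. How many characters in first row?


Zigzag "dgimoch" into 2 rows:
Placing characters:
  'd' => row 0
  'g' => row 1
  'i' => row 0
  'm' => row 1
  'o' => row 0
  'c' => row 1
  'h' => row 0
Rows:
  Row 0: "dioh"
  Row 1: "gmc"
First row length: 4

4


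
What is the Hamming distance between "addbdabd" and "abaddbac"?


Comparing "addbdabd" and "abaddbac" position by position:
  Position 0: 'a' vs 'a' => same
  Position 1: 'd' vs 'b' => differ
  Position 2: 'd' vs 'a' => differ
  Position 3: 'b' vs 'd' => differ
  Position 4: 'd' vs 'd' => same
  Position 5: 'a' vs 'b' => differ
  Position 6: 'b' vs 'a' => differ
  Position 7: 'd' vs 'c' => differ
Total differences (Hamming distance): 6

6


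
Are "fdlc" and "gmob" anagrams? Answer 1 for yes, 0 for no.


Strings: "fdlc", "gmob"
Sorted first:  cdfl
Sorted second: bgmo
Differ at position 0: 'c' vs 'b' => not anagrams

0


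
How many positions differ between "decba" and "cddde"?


Comparing "decba" and "cddde" position by position:
  Position 0: 'd' vs 'c' => DIFFER
  Position 1: 'e' vs 'd' => DIFFER
  Position 2: 'c' vs 'd' => DIFFER
  Position 3: 'b' vs 'd' => DIFFER
  Position 4: 'a' vs 'e' => DIFFER
Positions that differ: 5

5


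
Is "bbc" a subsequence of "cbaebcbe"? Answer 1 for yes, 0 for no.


Check if "bbc" is a subsequence of "cbaebcbe"
Greedy scan:
  Position 0 ('c'): no match needed
  Position 1 ('b'): matches sub[0] = 'b'
  Position 2 ('a'): no match needed
  Position 3 ('e'): no match needed
  Position 4 ('b'): matches sub[1] = 'b'
  Position 5 ('c'): matches sub[2] = 'c'
  Position 6 ('b'): no match needed
  Position 7 ('e'): no match needed
All 3 characters matched => is a subsequence

1


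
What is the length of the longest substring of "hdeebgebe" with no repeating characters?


Input: "hdeebgebe"
Sliding window (track last position of each char):
  Position 0 ('h'): window [0,0] length 1 -- new best
  Position 1 ('d'): window [0,1] length 2 -- new best
  Position 2 ('e'): window [0,2] length 3 -- new best
  Position 3 ('e'): repeat (last at 2), move window start to 3
  Position 3 ('e'): window [3,3] length 1
  Position 4 ('b'): window [3,4] length 2
  Position 5 ('g'): window [3,5] length 3
  Position 6 ('e'): repeat (last at 3), move window start to 4
  Position 6 ('e'): window [4,6] length 3
  Position 7 ('b'): repeat (last at 4), move window start to 5
  Position 7 ('b'): window [5,7] length 3
  Position 8 ('e'): repeat (last at 6), move window start to 7
  Position 8 ('e'): window [7,8] length 2
Longest substring with no repeats: "hde" with length 3

3


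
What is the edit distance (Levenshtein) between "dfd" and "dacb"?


Computing edit distance: "dfd" -> "dacb"
DP table:
           d    a    c    b
      0    1    2    3    4
  d   1    0    1    2    3
  f   2    1    1    2    3
  d   3    2    2    2    3
Edit distance = dp[3][4] = 3

3


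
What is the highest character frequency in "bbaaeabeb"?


Input: bbaaeabeb
Character counts:
  'a': 3
  'b': 4
  'e': 2
Maximum frequency: 4

4


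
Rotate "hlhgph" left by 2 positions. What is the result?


Input: "hlhgph", rotate left by 2
First 2 characters: "hl"
Remaining characters: "hgph"
Concatenate remaining + first: "hgph" + "hl" = "hgphhl"

hgphhl


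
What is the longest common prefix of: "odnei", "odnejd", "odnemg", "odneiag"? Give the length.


Words: odnei, odnejd, odnemg, odneiag
  Position 0: all 'o' => match
  Position 1: all 'd' => match
  Position 2: all 'n' => match
  Position 3: all 'e' => match
  Position 4: ('i', 'j', 'm', 'i') => mismatch, stop
LCP = "odne" (length 4)

4


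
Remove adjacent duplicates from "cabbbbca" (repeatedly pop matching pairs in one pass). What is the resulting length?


Input: cabbbbca
Stack-based adjacent duplicate removal:
  Read 'c': push. Stack: c
  Read 'a': push. Stack: ca
  Read 'b': push. Stack: cab
  Read 'b': matches stack top 'b' => pop. Stack: ca
  Read 'b': push. Stack: cab
  Read 'b': matches stack top 'b' => pop. Stack: ca
  Read 'c': push. Stack: cac
  Read 'a': push. Stack: caca
Final stack: "caca" (length 4)

4


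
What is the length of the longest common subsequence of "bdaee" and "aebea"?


LCS of "bdaee" and "aebea"
DP table:
           a    e    b    e    a
      0    0    0    0    0    0
  b   0    0    0    1    1    1
  d   0    0    0    1    1    1
  a   0    1    1    1    1    2
  e   0    1    2    2    2    2
  e   0    1    2    2    3    3
LCS length = dp[5][5] = 3

3


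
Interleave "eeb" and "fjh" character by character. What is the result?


Interleaving "eeb" and "fjh":
  Position 0: 'e' from first, 'f' from second => "ef"
  Position 1: 'e' from first, 'j' from second => "ej"
  Position 2: 'b' from first, 'h' from second => "bh"
Result: efejbh

efejbh


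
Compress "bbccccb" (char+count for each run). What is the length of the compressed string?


Input: bbccccb
Runs:
  'b' x 2 => "b2"
  'c' x 4 => "c4"
  'b' x 1 => "b1"
Compressed: "b2c4b1"
Compressed length: 6

6


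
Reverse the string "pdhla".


Input: pdhla
Reading characters right to left:
  Position 4: 'a'
  Position 3: 'l'
  Position 2: 'h'
  Position 1: 'd'
  Position 0: 'p'
Reversed: alhdp

alhdp


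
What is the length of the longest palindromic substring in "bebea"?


Input: "bebea"
Checking substrings for palindromes:
  [0:3] "beb" (len 3) => palindrome
  [1:4] "ebe" (len 3) => palindrome
Longest palindromic substring: "beb" with length 3

3


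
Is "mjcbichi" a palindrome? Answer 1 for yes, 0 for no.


Input: mjcbichi
Reversed: ihcibcjm
  Compare pos 0 ('m') with pos 7 ('i'): MISMATCH
  Compare pos 1 ('j') with pos 6 ('h'): MISMATCH
  Compare pos 2 ('c') with pos 5 ('c'): match
  Compare pos 3 ('b') with pos 4 ('i'): MISMATCH
Result: not a palindrome

0


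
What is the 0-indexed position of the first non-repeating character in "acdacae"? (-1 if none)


Input: acdacae
Character frequencies:
  'a': 3
  'c': 2
  'd': 1
  'e': 1
Scanning left to right for freq == 1:
  Position 0 ('a'): freq=3, skip
  Position 1 ('c'): freq=2, skip
  Position 2 ('d'): unique! => answer = 2

2


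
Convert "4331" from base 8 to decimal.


Input: "4331" in base 8
Positional expansion:
  Digit '4' (value 4) x 8^3 = 2048
  Digit '3' (value 3) x 8^2 = 192
  Digit '3' (value 3) x 8^1 = 24
  Digit '1' (value 1) x 8^0 = 1
Sum = 2265

2265


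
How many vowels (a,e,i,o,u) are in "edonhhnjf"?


Input: edonhhnjf
Checking each character:
  'e' at position 0: vowel (running total: 1)
  'd' at position 1: consonant
  'o' at position 2: vowel (running total: 2)
  'n' at position 3: consonant
  'h' at position 4: consonant
  'h' at position 5: consonant
  'n' at position 6: consonant
  'j' at position 7: consonant
  'f' at position 8: consonant
Total vowels: 2

2


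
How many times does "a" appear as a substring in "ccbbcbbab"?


Searching for "a" in "ccbbcbbab"
Scanning each position:
  Position 0: "c" => no
  Position 1: "c" => no
  Position 2: "b" => no
  Position 3: "b" => no
  Position 4: "c" => no
  Position 5: "b" => no
  Position 6: "b" => no
  Position 7: "a" => MATCH
  Position 8: "b" => no
Total occurrences: 1

1


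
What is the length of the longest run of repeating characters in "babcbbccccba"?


Input: "babcbbccccba"
Scanning for longest run:
  Position 1 ('a'): new char, reset run to 1
  Position 2 ('b'): new char, reset run to 1
  Position 3 ('c'): new char, reset run to 1
  Position 4 ('b'): new char, reset run to 1
  Position 5 ('b'): continues run of 'b', length=2
  Position 6 ('c'): new char, reset run to 1
  Position 7 ('c'): continues run of 'c', length=2
  Position 8 ('c'): continues run of 'c', length=3
  Position 9 ('c'): continues run of 'c', length=4
  Position 10 ('b'): new char, reset run to 1
  Position 11 ('a'): new char, reset run to 1
Longest run: 'c' with length 4

4


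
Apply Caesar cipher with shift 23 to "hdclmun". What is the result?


Caesar cipher: shift "hdclmun" by 23
  'h' (pos 7) + 23 = pos 4 = 'e'
  'd' (pos 3) + 23 = pos 0 = 'a'
  'c' (pos 2) + 23 = pos 25 = 'z'
  'l' (pos 11) + 23 = pos 8 = 'i'
  'm' (pos 12) + 23 = pos 9 = 'j'
  'u' (pos 20) + 23 = pos 17 = 'r'
  'n' (pos 13) + 23 = pos 10 = 'k'
Result: eazijrk

eazijrk


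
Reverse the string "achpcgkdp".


Input: achpcgkdp
Reading characters right to left:
  Position 8: 'p'
  Position 7: 'd'
  Position 6: 'k'
  Position 5: 'g'
  Position 4: 'c'
  Position 3: 'p'
  Position 2: 'h'
  Position 1: 'c'
  Position 0: 'a'
Reversed: pdkgcphca

pdkgcphca


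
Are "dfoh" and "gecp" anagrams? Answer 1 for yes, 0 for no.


Strings: "dfoh", "gecp"
Sorted first:  dfho
Sorted second: cegp
Differ at position 0: 'd' vs 'c' => not anagrams

0


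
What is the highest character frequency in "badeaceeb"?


Input: badeaceeb
Character counts:
  'a': 2
  'b': 2
  'c': 1
  'd': 1
  'e': 3
Maximum frequency: 3

3


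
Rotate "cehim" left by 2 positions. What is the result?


Input: "cehim", rotate left by 2
First 2 characters: "ce"
Remaining characters: "him"
Concatenate remaining + first: "him" + "ce" = "himce"

himce


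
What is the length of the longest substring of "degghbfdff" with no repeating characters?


Input: "degghbfdff"
Sliding window (track last position of each char):
  Position 0 ('d'): window [0,0] length 1 -- new best
  Position 1 ('e'): window [0,1] length 2 -- new best
  Position 2 ('g'): window [0,2] length 3 -- new best
  Position 3 ('g'): repeat (last at 2), move window start to 3
  Position 3 ('g'): window [3,3] length 1
  Position 4 ('h'): window [3,4] length 2
  Position 5 ('b'): window [3,5] length 3
  Position 6 ('f'): window [3,6] length 4 -- new best
  Position 7 ('d'): window [3,7] length 5 -- new best
  Position 8 ('f'): repeat (last at 6), move window start to 7
  Position 8 ('f'): window [7,8] length 2
  Position 9 ('f'): repeat (last at 8), move window start to 9
  Position 9 ('f'): window [9,9] length 1
Longest substring with no repeats: "ghbfd" with length 5

5


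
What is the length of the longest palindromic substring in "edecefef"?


Input: "edecefef"
Checking substrings for palindromes:
  [0:3] "ede" (len 3) => palindrome
  [2:5] "ece" (len 3) => palindrome
  [4:7] "efe" (len 3) => palindrome
  [5:8] "fef" (len 3) => palindrome
Longest palindromic substring: "ede" with length 3

3


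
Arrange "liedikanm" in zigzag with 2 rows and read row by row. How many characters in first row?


Zigzag "liedikanm" into 2 rows:
Placing characters:
  'l' => row 0
  'i' => row 1
  'e' => row 0
  'd' => row 1
  'i' => row 0
  'k' => row 1
  'a' => row 0
  'n' => row 1
  'm' => row 0
Rows:
  Row 0: "leiam"
  Row 1: "idkn"
First row length: 5

5


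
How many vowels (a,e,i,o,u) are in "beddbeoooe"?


Input: beddbeoooe
Checking each character:
  'b' at position 0: consonant
  'e' at position 1: vowel (running total: 1)
  'd' at position 2: consonant
  'd' at position 3: consonant
  'b' at position 4: consonant
  'e' at position 5: vowel (running total: 2)
  'o' at position 6: vowel (running total: 3)
  'o' at position 7: vowel (running total: 4)
  'o' at position 8: vowel (running total: 5)
  'e' at position 9: vowel (running total: 6)
Total vowels: 6

6


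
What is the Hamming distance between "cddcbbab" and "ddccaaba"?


Comparing "cddcbbab" and "ddccaaba" position by position:
  Position 0: 'c' vs 'd' => differ
  Position 1: 'd' vs 'd' => same
  Position 2: 'd' vs 'c' => differ
  Position 3: 'c' vs 'c' => same
  Position 4: 'b' vs 'a' => differ
  Position 5: 'b' vs 'a' => differ
  Position 6: 'a' vs 'b' => differ
  Position 7: 'b' vs 'a' => differ
Total differences (Hamming distance): 6

6


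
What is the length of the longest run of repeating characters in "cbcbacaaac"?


Input: "cbcbacaaac"
Scanning for longest run:
  Position 1 ('b'): new char, reset run to 1
  Position 2 ('c'): new char, reset run to 1
  Position 3 ('b'): new char, reset run to 1
  Position 4 ('a'): new char, reset run to 1
  Position 5 ('c'): new char, reset run to 1
  Position 6 ('a'): new char, reset run to 1
  Position 7 ('a'): continues run of 'a', length=2
  Position 8 ('a'): continues run of 'a', length=3
  Position 9 ('c'): new char, reset run to 1
Longest run: 'a' with length 3

3


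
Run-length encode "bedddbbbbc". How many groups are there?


Input: bedddbbbbc
Scanning for consecutive runs:
  Group 1: 'b' x 1 (positions 0-0)
  Group 2: 'e' x 1 (positions 1-1)
  Group 3: 'd' x 3 (positions 2-4)
  Group 4: 'b' x 4 (positions 5-8)
  Group 5: 'c' x 1 (positions 9-9)
Total groups: 5

5


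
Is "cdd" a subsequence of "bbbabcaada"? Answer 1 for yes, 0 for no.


Check if "cdd" is a subsequence of "bbbabcaada"
Greedy scan:
  Position 0 ('b'): no match needed
  Position 1 ('b'): no match needed
  Position 2 ('b'): no match needed
  Position 3 ('a'): no match needed
  Position 4 ('b'): no match needed
  Position 5 ('c'): matches sub[0] = 'c'
  Position 6 ('a'): no match needed
  Position 7 ('a'): no match needed
  Position 8 ('d'): matches sub[1] = 'd'
  Position 9 ('a'): no match needed
Only matched 2/3 characters => not a subsequence

0


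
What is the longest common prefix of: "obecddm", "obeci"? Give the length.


Words: obecddm, obeci
  Position 0: all 'o' => match
  Position 1: all 'b' => match
  Position 2: all 'e' => match
  Position 3: all 'c' => match
  Position 4: ('d', 'i') => mismatch, stop
LCP = "obec" (length 4)

4


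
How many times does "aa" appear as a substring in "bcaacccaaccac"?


Searching for "aa" in "bcaacccaaccac"
Scanning each position:
  Position 0: "bc" => no
  Position 1: "ca" => no
  Position 2: "aa" => MATCH
  Position 3: "ac" => no
  Position 4: "cc" => no
  Position 5: "cc" => no
  Position 6: "ca" => no
  Position 7: "aa" => MATCH
  Position 8: "ac" => no
  Position 9: "cc" => no
  Position 10: "ca" => no
  Position 11: "ac" => no
Total occurrences: 2

2


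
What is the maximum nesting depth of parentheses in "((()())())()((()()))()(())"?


Input: "((()())())()((()()))()(())"
Tracking depth:
  Position 0 '(': depth becomes 1
  Position 1 '(': depth becomes 2
  Position 2 '(': depth becomes 3
  Position 3 ')': depth becomes 2
  Position 4 '(': depth becomes 3
  Position 5 ')': depth becomes 2
  Position 6 ')': depth becomes 1
  Position 7 '(': depth becomes 2
  Position 8 ')': depth becomes 1
  Position 9 ')': depth becomes 0
  Position 10 '(': depth becomes 1
  Position 11 ')': depth becomes 0
  Position 12 '(': depth becomes 1
  Position 13 '(': depth becomes 2
  Position 14 '(': depth becomes 3
  Position 15 ')': depth becomes 2
  Position 16 '(': depth becomes 3
  Position 17 ')': depth becomes 2
  Position 18 ')': depth becomes 1
  Position 19 ')': depth becomes 0
  Position 20 '(': depth becomes 1
  Position 21 ')': depth becomes 0
  Position 22 '(': depth becomes 1
  Position 23 '(': depth becomes 2
  Position 24 ')': depth becomes 1
  Position 25 ')': depth becomes 0
Maximum depth reached: 3

3


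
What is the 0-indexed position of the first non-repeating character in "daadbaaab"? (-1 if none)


Input: daadbaaab
Character frequencies:
  'a': 5
  'b': 2
  'd': 2
Scanning left to right for freq == 1:
  Position 0 ('d'): freq=2, skip
  Position 1 ('a'): freq=5, skip
  Position 2 ('a'): freq=5, skip
  Position 3 ('d'): freq=2, skip
  Position 4 ('b'): freq=2, skip
  Position 5 ('a'): freq=5, skip
  Position 6 ('a'): freq=5, skip
  Position 7 ('a'): freq=5, skip
  Position 8 ('b'): freq=2, skip
  No unique character found => answer = -1

-1


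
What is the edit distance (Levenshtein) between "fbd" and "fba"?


Computing edit distance: "fbd" -> "fba"
DP table:
           f    b    a
      0    1    2    3
  f   1    0    1    2
  b   2    1    0    1
  d   3    2    1    1
Edit distance = dp[3][3] = 1

1


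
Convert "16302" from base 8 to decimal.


Input: "16302" in base 8
Positional expansion:
  Digit '1' (value 1) x 8^4 = 4096
  Digit '6' (value 6) x 8^3 = 3072
  Digit '3' (value 3) x 8^2 = 192
  Digit '0' (value 0) x 8^1 = 0
  Digit '2' (value 2) x 8^0 = 2
Sum = 7362

7362


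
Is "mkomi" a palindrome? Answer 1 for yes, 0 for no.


Input: mkomi
Reversed: imokm
  Compare pos 0 ('m') with pos 4 ('i'): MISMATCH
  Compare pos 1 ('k') with pos 3 ('m'): MISMATCH
Result: not a palindrome

0


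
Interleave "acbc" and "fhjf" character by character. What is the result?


Interleaving "acbc" and "fhjf":
  Position 0: 'a' from first, 'f' from second => "af"
  Position 1: 'c' from first, 'h' from second => "ch"
  Position 2: 'b' from first, 'j' from second => "bj"
  Position 3: 'c' from first, 'f' from second => "cf"
Result: afchbjcf

afchbjcf


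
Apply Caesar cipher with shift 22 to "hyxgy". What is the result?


Caesar cipher: shift "hyxgy" by 22
  'h' (pos 7) + 22 = pos 3 = 'd'
  'y' (pos 24) + 22 = pos 20 = 'u'
  'x' (pos 23) + 22 = pos 19 = 't'
  'g' (pos 6) + 22 = pos 2 = 'c'
  'y' (pos 24) + 22 = pos 20 = 'u'
Result: dutcu

dutcu


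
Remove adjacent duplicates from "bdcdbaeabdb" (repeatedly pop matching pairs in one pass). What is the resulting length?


Input: bdcdbaeabdb
Stack-based adjacent duplicate removal:
  Read 'b': push. Stack: b
  Read 'd': push. Stack: bd
  Read 'c': push. Stack: bdc
  Read 'd': push. Stack: bdcd
  Read 'b': push. Stack: bdcdb
  Read 'a': push. Stack: bdcdba
  Read 'e': push. Stack: bdcdbae
  Read 'a': push. Stack: bdcdbaea
  Read 'b': push. Stack: bdcdbaeab
  Read 'd': push. Stack: bdcdbaeabd
  Read 'b': push. Stack: bdcdbaeabdb
Final stack: "bdcdbaeabdb" (length 11)

11


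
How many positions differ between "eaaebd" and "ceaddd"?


Comparing "eaaebd" and "ceaddd" position by position:
  Position 0: 'e' vs 'c' => DIFFER
  Position 1: 'a' vs 'e' => DIFFER
  Position 2: 'a' vs 'a' => same
  Position 3: 'e' vs 'd' => DIFFER
  Position 4: 'b' vs 'd' => DIFFER
  Position 5: 'd' vs 'd' => same
Positions that differ: 4

4


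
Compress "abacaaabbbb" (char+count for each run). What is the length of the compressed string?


Input: abacaaabbbb
Runs:
  'a' x 1 => "a1"
  'b' x 1 => "b1"
  'a' x 1 => "a1"
  'c' x 1 => "c1"
  'a' x 3 => "a3"
  'b' x 4 => "b4"
Compressed: "a1b1a1c1a3b4"
Compressed length: 12

12


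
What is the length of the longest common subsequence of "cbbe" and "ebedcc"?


LCS of "cbbe" and "ebedcc"
DP table:
           e    b    e    d    c    c
      0    0    0    0    0    0    0
  c   0    0    0    0    0    1    1
  b   0    0    1    1    1    1    1
  b   0    0    1    1    1    1    1
  e   0    1    1    2    2    2    2
LCS length = dp[4][6] = 2

2


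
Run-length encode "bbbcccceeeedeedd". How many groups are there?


Input: bbbcccceeeedeedd
Scanning for consecutive runs:
  Group 1: 'b' x 3 (positions 0-2)
  Group 2: 'c' x 4 (positions 3-6)
  Group 3: 'e' x 4 (positions 7-10)
  Group 4: 'd' x 1 (positions 11-11)
  Group 5: 'e' x 2 (positions 12-13)
  Group 6: 'd' x 2 (positions 14-15)
Total groups: 6

6


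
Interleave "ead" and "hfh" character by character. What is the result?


Interleaving "ead" and "hfh":
  Position 0: 'e' from first, 'h' from second => "eh"
  Position 1: 'a' from first, 'f' from second => "af"
  Position 2: 'd' from first, 'h' from second => "dh"
Result: ehafdh

ehafdh


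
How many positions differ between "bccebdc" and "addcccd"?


Comparing "bccebdc" and "addcccd" position by position:
  Position 0: 'b' vs 'a' => DIFFER
  Position 1: 'c' vs 'd' => DIFFER
  Position 2: 'c' vs 'd' => DIFFER
  Position 3: 'e' vs 'c' => DIFFER
  Position 4: 'b' vs 'c' => DIFFER
  Position 5: 'd' vs 'c' => DIFFER
  Position 6: 'c' vs 'd' => DIFFER
Positions that differ: 7

7


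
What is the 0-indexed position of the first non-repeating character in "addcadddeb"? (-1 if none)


Input: addcadddeb
Character frequencies:
  'a': 2
  'b': 1
  'c': 1
  'd': 5
  'e': 1
Scanning left to right for freq == 1:
  Position 0 ('a'): freq=2, skip
  Position 1 ('d'): freq=5, skip
  Position 2 ('d'): freq=5, skip
  Position 3 ('c'): unique! => answer = 3

3
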